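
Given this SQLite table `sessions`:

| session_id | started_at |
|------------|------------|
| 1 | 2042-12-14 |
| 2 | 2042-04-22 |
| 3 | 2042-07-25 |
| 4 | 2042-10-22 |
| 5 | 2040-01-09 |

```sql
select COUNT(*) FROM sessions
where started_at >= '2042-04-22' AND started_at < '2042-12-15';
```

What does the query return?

4

Rows in [2042-04-22, 2042-12-15): 2042-12-14, 2042-04-22, 2042-07-25, 2042-10-22 → 4 rows.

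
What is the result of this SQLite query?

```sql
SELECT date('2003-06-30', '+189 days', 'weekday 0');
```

Applying '+189 days' to 2003-06-30: counting 189 days forward gives 2004-01-05.
`weekday 0` advances to the next Sunday; 2004-01-05 is a Monday, so it moves forward to 2004-01-11.

2004-01-11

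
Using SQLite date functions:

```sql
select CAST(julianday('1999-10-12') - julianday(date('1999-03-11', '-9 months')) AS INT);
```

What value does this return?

488

Adding -9 months to 1999-03-11 gives 1998-06-11.
19 days remain in June 1998 after the 11th (30 − 11).
Full months from July 1998 through September 1999 contribute their day counts.
Then 12 days into October 1999.
Total: 19 + 31 + 31 + 30 + 31 + 30 + 31 + 31 + 28 + 31 + 30 + 31 + 30 + 31 + 31 + 30 + 12 = 488.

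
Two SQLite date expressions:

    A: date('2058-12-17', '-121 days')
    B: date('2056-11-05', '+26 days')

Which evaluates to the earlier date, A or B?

B

A = 2058-08-18.
B = 2056-12-01.
B is earlier.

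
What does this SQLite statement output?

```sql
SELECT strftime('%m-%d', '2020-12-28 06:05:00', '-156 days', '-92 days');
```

First apply '-156 days', '-92 days': 2020-12-28 06:05:00 → 2020-04-24 06:05:00.
`%m-%d` extracts the month-day: 04-24.

04-24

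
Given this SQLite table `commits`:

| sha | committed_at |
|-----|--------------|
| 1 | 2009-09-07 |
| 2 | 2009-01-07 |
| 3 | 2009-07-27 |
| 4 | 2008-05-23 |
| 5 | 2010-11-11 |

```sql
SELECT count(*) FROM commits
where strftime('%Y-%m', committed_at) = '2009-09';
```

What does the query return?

1

Rows with year-month 2009-09: 2009-09-07 → 1.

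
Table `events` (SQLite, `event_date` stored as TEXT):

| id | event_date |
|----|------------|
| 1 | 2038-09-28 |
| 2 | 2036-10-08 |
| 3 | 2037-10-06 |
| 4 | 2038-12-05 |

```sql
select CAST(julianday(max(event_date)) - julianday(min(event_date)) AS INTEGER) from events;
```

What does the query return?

MIN = 2036-10-08, MAX = 2038-12-05.
23 days remain in October 2036 after the 8th (31 − 8).
Full months from November 2036 through November 2038 contribute their day counts.
Then 5 days into December 2038.
Total: 23 + 30 + 31 + 31 + 28 + 31 + 30 + 31 + 30 + 31 + 31 + 30 + 31 + 30 + 31 + 31 + 28 + 31 + 30 + 31 + 30 + 31 + 31 + 30 + 31 + 30 + 5 = 788.

788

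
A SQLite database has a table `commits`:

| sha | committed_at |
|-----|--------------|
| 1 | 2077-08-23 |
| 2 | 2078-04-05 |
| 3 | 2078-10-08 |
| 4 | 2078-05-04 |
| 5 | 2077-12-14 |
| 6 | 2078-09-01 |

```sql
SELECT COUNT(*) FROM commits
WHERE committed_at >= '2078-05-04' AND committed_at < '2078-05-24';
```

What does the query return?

1

Rows in [2078-05-04, 2078-05-24): 2078-05-04 → 1 row.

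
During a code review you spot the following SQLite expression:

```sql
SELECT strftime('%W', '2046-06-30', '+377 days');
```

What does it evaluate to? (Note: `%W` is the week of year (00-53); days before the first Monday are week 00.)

First apply '+377 days': 2046-06-30 → 2047-07-12.
2047-07-12 is a Friday. SQLite's %W counts Mondays since the year started; the result is 27.

27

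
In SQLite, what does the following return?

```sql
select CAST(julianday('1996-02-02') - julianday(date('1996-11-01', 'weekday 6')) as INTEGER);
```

`weekday 6` advances to the next Saturday; 1996-11-01 is a Friday, so it moves forward to 1996-11-02.
27 days remain in February 1996 after the 2nd (29 − 2).
Full months from March 1996 through October 1996 contribute their day counts.
Then 2 days into November 1996.
Total: 27 + 31 + 30 + 31 + 30 + 31 + 31 + 30 + 31 + 2 = 274.
The subtraction is earlier − later, so the result is −274 → -274.

-274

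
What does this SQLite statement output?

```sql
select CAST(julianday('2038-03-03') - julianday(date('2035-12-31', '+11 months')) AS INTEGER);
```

Adding +11 months to 2035-12-31 targets 2036-11-31. November 2036 has only 30 days, so SQLite normalizes the 1-day overflow forward to 2036-12-01.
30 days remain in December 2036 after the 1st (31 − 1).
Full months from January 2037 through February 2038 contribute their day counts.
Then 3 days into March 2038.
Total: 30 + 31 + 28 + 31 + 30 + 31 + 30 + 31 + 31 + 30 + 31 + 30 + 31 + 31 + 28 + 3 = 457.

457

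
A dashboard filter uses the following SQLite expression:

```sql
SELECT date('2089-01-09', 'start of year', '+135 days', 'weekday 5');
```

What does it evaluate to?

2089-05-20

`start of year` rewinds 2089-01-09 to 2089-01-01.
Applying '+135 days' to 2089-01-01: counting 135 days forward gives 2089-05-16.
`weekday 5` advances to the next Friday; 2089-05-16 is a Monday, so it moves forward to 2089-05-20.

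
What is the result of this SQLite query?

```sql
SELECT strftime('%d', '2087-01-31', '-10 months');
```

31

First apply '-10 months': 2087-01-31 → 2086-03-31.
`%d` extracts the 2-digit day of month: 31.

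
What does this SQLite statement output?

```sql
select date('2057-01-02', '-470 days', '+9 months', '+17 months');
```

2057-11-20

Applying '-470 days' to 2057-01-02: counting 470 days back gives 2055-09-20.
Adding +9 months to 2055-09-20 gives 2056-06-20.
Adding +17 months to 2056-06-20 gives 2057-11-20.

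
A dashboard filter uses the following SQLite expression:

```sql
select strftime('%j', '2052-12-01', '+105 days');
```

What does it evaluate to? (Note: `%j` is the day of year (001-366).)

075

First apply '+105 days': 2052-12-01 → 2053-03-16.
Day-of-year for 2053-03-16: days since 2053-01-01 inclusive = 75, zero-padded to 075.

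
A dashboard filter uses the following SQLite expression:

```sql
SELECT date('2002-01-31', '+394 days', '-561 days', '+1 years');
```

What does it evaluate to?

2002-08-17

Applying '+394 days' to 2002-01-31: counting 394 days forward gives 2003-03-01.
Applying '-561 days' to 2003-03-01: counting 561 days back gives 2001-08-17.
Adding +1 year to 2001-08-17 gives 2002-08-17.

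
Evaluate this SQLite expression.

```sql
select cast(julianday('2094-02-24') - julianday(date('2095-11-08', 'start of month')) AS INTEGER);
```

-615

`start of month` rewinds 2095-11-08 to 2095-11-01.
4 days remain in February 2094 after the 24th (28 − 24).
Full months from March 2094 through October 2095 contribute their day counts.
Then 1 day into November 2095.
Total: 4 + 31 + 30 + 31 + 30 + 31 + 31 + 30 + 31 + 30 + 31 + 31 + 28 + 31 + 30 + 31 + 30 + 31 + 31 + 30 + 31 + 1 = 615.
The subtraction is earlier − later, so the result is −615 → -615.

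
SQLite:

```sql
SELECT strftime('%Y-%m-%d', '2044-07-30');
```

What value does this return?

2044-07-30

`%Y-%m-%d` extracts the ISO date: 2044-07-30.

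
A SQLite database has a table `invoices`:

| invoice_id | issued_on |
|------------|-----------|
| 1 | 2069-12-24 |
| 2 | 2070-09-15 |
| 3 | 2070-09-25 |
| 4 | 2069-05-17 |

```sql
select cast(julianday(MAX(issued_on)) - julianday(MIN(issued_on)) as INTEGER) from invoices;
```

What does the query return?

MIN = 2069-05-17, MAX = 2070-09-25.
14 days remain in May 2069 after the 17th (31 − 17).
Full months from June 2069 through August 2070 contribute their day counts.
Then 25 days into September 2070.
Total: 14 + 30 + 31 + 31 + 30 + 31 + 30 + 31 + 31 + 28 + 31 + 30 + 31 + 30 + 31 + 31 + 25 = 496.

496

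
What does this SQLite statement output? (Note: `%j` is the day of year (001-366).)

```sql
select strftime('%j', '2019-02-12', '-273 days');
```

First apply '-273 days': 2019-02-12 → 2018-05-15.
Day-of-year for 2018-05-15: days since 2018-01-01 inclusive = 135, zero-padded to 135.

135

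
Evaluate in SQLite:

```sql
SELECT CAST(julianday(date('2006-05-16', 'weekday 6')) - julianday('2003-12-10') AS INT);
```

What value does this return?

892

`weekday 6` advances to the next Saturday; 2006-05-16 is a Tuesday, so it moves forward to 2006-05-20.
21 days remain in December 2003 after the 10th (31 − 10).
Full months from January 2004 through April 2006 contribute their day counts.
Then 20 days into May 2006.
Total: 21 + 31 + 29 + 31 + 30 + 31 + 30 + 31 + 31 + 30 + 31 + 30 + 31 + 31 + 28 + 31 + 30 + 31 + 30 + 31 + 31 + 30 + 31 + 30 + 31 + 31 + 28 + 31 + 30 + 20 = 892.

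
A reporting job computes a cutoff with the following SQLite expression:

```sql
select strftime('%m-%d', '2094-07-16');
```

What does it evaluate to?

`%m-%d` extracts the month-day: 07-16.

07-16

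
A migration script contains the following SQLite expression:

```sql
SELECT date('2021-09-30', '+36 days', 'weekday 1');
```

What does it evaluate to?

September 2021 has 30 days; 0 remain after the 30th, so 1 days reach 2021-10-01.
October 2021 has 31 days; 30 remain after the 1st, so 31 days reach 2021-11-01.
Advancing 4 more days within November lands on 2021-11-05.
`weekday 1` advances to the next Monday; 2021-11-05 is a Friday, so it moves forward to 2021-11-08.

2021-11-08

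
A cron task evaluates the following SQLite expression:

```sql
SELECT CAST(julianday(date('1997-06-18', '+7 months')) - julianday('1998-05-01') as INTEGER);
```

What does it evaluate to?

Adding +7 months to 1997-06-18 gives 1998-01-18.
13 days remain in January 1998 after the 18th (31 − 18).
February 1998: 28 days.
March 1998: 31 days.
April 1998: 30 days.
Then 1 day into May 1998.
Total: 13 + 28 + 31 + 30 + 1 = 103.
The subtraction is earlier − later, so the result is −103 → -103.

-103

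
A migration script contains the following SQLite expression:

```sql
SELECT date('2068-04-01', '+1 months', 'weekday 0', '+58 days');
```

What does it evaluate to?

Adding +1 month to 2068-04-01 gives 2068-05-01.
`weekday 0` advances to the next Sunday; 2068-05-01 is a Tuesday, so it moves forward to 2068-05-06.
Applying '+58 days' to 2068-05-06: counting 58 days forward gives 2068-07-03.

2068-07-03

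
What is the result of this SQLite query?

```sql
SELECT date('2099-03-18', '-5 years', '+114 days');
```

2094-07-10

Adding -5 years to 2099-03-18 gives 2094-03-18.
Applying '+114 days' to 2094-03-18: counting 114 days forward gives 2094-07-10.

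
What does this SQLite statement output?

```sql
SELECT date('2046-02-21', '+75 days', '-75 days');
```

2046-02-21

Applying '+75 days' to 2046-02-21: counting 75 days forward gives 2046-05-07.
Applying '-75 days' to 2046-05-07: counting 75 days back gives 2046-02-21.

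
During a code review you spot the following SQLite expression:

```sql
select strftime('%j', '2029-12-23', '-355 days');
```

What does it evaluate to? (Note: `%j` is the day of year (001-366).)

002

First apply '-355 days': 2029-12-23 → 2029-01-02.
Day-of-year for 2029-01-02: days since 2029-01-01 inclusive = 2, zero-padded to 002.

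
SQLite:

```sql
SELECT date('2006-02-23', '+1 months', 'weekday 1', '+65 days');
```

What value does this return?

2006-05-31

Adding +1 month to 2006-02-23 gives 2006-03-23.
`weekday 1` advances to the next Monday; 2006-03-23 is a Thursday, so it moves forward to 2006-03-27.
Applying '+65 days' to 2006-03-27: counting 65 days forward gives 2006-05-31.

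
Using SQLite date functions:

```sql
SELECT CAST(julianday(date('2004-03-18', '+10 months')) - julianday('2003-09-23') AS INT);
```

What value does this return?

483

Adding +10 months to 2004-03-18 gives 2005-01-18.
7 days remain in September 2003 after the 23rd (30 − 23).
Full months from October 2003 through December 2004 contribute their day counts.
Then 18 days into January 2005.
Total: 7 + 31 + 30 + 31 + 31 + 29 + 31 + 30 + 31 + 30 + 31 + 31 + 30 + 31 + 30 + 31 + 18 = 483.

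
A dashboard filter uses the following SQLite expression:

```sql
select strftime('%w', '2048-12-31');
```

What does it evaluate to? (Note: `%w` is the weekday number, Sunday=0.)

4

2048-12-31 is a Thursday; with Sunday=0 that is 4.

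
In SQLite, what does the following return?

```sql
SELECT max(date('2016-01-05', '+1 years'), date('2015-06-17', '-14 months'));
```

2017-01-05

date('2016-01-05', '+1 years') → 2017-01-05.
date('2015-06-17', '-14 months') → 2014-04-17.
Later of the two is 2017-01-05.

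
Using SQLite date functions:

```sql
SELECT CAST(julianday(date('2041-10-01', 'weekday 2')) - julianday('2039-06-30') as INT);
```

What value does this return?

`weekday 2` advances to the next Tuesday; 2041-10-01 is already a Tuesday, so it stays at 2041-10-01.
0 days remain in June 2039 after the 30th (30 − 30).
Full months from July 2039 through September 2041 contribute their day counts.
Then 1 day into October 2041.
Total: 0 + 31 + 31 + 30 + 31 + 30 + 31 + 31 + 29 + 31 + 30 + 31 + 30 + 31 + 31 + 30 + 31 + 30 + 31 + 31 + 28 + 31 + 30 + 31 + 30 + 31 + 31 + 30 + 1 = 824.

824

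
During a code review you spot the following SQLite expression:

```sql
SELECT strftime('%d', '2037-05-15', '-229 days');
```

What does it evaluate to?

28

First apply '-229 days': 2037-05-15 → 2036-09-28.
`%d` extracts the 2-digit day of month: 28.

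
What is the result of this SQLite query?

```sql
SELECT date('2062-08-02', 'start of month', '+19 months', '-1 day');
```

2064-02-29

`start of month` rewinds 2062-08-02 to 2062-08-01.
Adding +19 months to 2062-08-01 gives 2064-03-01.
Going back 1 day from 2064-03-01 reaches 2064-02-29 (last day of February, 29 days).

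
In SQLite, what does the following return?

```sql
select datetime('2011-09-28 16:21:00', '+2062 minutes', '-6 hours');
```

2062 minutes = 34h 22m; +2062 minutes from 2011-09-28 16:21:00 is 2011-09-30 02:43:00 (crosses midnight).
-6 hours from 2011-09-30 02:43:00 is 2011-09-29 20:43:00 (crosses midnight).

2011-09-29 20:43:00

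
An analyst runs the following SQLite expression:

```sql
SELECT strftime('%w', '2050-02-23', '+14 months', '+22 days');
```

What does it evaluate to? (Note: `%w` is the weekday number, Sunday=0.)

1

First apply '+14 months', '+22 days': 2050-02-23 → 2051-05-15.
2051-05-15 is a Monday; with Sunday=0 that is 1.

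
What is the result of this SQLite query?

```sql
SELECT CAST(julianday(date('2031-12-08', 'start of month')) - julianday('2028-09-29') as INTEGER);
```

`start of month` rewinds 2031-12-08 to 2031-12-01.
1 day remains in September 2028 after the 29th (30 − 29).
Full months from October 2028 through November 2031 contribute their day counts.
Then 1 day into December 2031.
Total: 1 + 31 + 30 + 31 + 31 + 28 + 31 + 30 + 31 + 30 + 31 + 31 + 30 + 31 + 30 + 31 + 31 + 28 + 31 + 30 + 31 + 30 + 31 + 31 + 30 + 31 + 30 + 31 + 31 + 28 + 31 + 30 + 31 + 30 + 31 + 31 + 30 + 31 + 30 + 1 = 1158.

1158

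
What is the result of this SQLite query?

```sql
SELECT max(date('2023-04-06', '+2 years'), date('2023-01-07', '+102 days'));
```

2025-04-06

date('2023-04-06', '+2 years') → 2025-04-06.
date('2023-01-07', '+102 days') → 2023-04-19.
Later of the two is 2025-04-06.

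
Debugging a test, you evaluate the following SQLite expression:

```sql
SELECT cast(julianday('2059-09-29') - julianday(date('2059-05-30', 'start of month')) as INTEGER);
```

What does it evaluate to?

151

`start of month` rewinds 2059-05-30 to 2059-05-01.
30 days remain in May 2059 after the 1st (31 − 1).
June 2059: 30 days.
July 2059: 31 days.
August 2059: 31 days.
Then 29 days into September 2059.
Total: 30 + 30 + 31 + 31 + 29 = 151.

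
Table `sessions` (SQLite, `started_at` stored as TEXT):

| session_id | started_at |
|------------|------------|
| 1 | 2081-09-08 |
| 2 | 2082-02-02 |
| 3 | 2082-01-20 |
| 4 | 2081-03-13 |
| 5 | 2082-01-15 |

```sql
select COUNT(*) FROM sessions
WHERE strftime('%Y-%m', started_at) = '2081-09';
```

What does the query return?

Rows with year-month 2081-09: 2081-09-08 → 1.

1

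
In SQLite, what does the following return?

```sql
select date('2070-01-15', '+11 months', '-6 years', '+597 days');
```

Adding +11 months to 2070-01-15 gives 2070-12-15.
Adding -6 years to 2070-12-15 gives 2064-12-15.
Applying '+597 days' to 2064-12-15: counting 597 days forward gives 2066-08-04.

2066-08-04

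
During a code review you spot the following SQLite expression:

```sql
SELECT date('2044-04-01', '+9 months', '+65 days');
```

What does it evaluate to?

Adding +9 months to 2044-04-01 gives 2045-01-01.
Applying '+65 days' to 2045-01-01: counting 65 days forward gives 2045-03-07.

2045-03-07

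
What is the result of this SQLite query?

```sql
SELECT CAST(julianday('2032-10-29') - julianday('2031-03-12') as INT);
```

597

19 days remain in March 2031 after the 12th (31 − 12).
Full months from April 2031 through September 2032 contribute their day counts.
Then 29 days into October 2032.
Total: 19 + 30 + 31 + 30 + 31 + 31 + 30 + 31 + 30 + 31 + 31 + 29 + 31 + 30 + 31 + 30 + 31 + 31 + 30 + 29 = 597.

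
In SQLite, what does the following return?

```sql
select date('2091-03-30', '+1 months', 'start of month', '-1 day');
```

Adding +1 month to 2091-03-30 gives 2091-04-30.
`start of month` rewinds 2091-04-30 to 2091-04-01.
Going back 1 day from 2091-04-01 reaches 2091-03-31 (last day of March, 31 days).

2091-03-31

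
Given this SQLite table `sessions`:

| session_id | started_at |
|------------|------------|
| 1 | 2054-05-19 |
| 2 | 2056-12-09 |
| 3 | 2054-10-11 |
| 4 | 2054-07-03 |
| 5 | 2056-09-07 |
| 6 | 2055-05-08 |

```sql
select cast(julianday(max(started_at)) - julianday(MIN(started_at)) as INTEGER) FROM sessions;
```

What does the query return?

MIN = 2054-05-19, MAX = 2056-12-09.
12 days remain in May 2054 after the 19th (31 − 19).
Full months from June 2054 through November 2056 contribute their day counts.
Then 9 days into December 2056.
Total: 12 + 30 + 31 + 31 + 30 + 31 + 30 + 31 + 31 + 28 + 31 + 30 + 31 + 30 + 31 + 31 + 30 + 31 + 30 + 31 + 31 + 29 + 31 + 30 + 31 + 30 + 31 + 31 + 30 + 31 + 30 + 9 = 935.

935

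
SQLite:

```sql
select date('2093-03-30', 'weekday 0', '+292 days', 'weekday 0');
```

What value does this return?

`weekday 0` advances to the next Sunday; 2093-03-30 is a Monday, so it moves forward to 2093-04-05.
Applying '+292 days' to 2093-04-05: counting 292 days forward gives 2094-01-22.
`weekday 0` advances to the next Sunday; 2094-01-22 is a Friday, so it moves forward to 2094-01-24.

2094-01-24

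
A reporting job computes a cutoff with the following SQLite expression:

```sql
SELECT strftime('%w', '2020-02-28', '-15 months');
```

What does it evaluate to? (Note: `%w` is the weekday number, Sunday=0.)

3

First apply '-15 months': 2020-02-28 → 2018-11-28.
2018-11-28 is a Wednesday; with Sunday=0 that is 3.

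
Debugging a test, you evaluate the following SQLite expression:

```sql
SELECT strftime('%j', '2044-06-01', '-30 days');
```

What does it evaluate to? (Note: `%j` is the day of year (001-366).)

First apply '-30 days': 2044-06-01 → 2044-05-02.
Day-of-year for 2044-05-02: days since 2044-01-01 inclusive = 123, zero-padded to 123.

123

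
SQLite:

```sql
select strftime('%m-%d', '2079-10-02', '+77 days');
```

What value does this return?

12-18

First apply '+77 days': 2079-10-02 → 2079-12-18.
`%m-%d` extracts the month-day: 12-18.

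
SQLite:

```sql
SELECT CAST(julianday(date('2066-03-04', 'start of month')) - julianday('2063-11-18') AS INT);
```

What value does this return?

`start of month` rewinds 2066-03-04 to 2066-03-01.
12 days remain in November 2063 after the 18th (30 − 18).
Full months from December 2063 through February 2066 contribute their day counts.
Then 1 day into March 2066.
Total: 12 + 31 + 31 + 29 + 31 + 30 + 31 + 30 + 31 + 31 + 30 + 31 + 30 + 31 + 31 + 28 + 31 + 30 + 31 + 30 + 31 + 31 + 30 + 31 + 30 + 31 + 31 + 28 + 1 = 834.

834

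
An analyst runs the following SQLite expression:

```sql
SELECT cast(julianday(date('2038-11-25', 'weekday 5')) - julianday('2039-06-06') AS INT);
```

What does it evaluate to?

`weekday 5` advances to the next Friday; 2038-11-25 is a Thursday, so it moves forward to 2038-11-26.
4 days remain in November 2038 after the 26th (30 − 26).
Full months from December 2038 through May 2039 contribute their day counts.
Then 6 days into June 2039.
Total: 4 + 31 + 31 + 28 + 31 + 30 + 31 + 6 = 192.
The subtraction is earlier − later, so the result is −192 → -192.

-192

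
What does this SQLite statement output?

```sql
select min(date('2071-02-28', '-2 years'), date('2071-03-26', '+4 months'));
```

2069-02-28

date('2071-02-28', '-2 years') → 2069-02-28.
date('2071-03-26', '+4 months') → 2071-07-26.
Earlier of the two is 2069-02-28.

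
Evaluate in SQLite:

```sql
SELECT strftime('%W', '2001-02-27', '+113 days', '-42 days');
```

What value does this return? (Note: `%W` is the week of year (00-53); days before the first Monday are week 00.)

19

First apply '+113 days', '-42 days': 2001-02-27 → 2001-05-09.
2001-05-09 is a Wednesday. SQLite's %W counts Mondays since the year started; the result is 19.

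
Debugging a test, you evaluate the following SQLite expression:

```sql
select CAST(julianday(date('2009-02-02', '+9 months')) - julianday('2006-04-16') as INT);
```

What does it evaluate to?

1296

Adding +9 months to 2009-02-02 gives 2009-11-02.
14 days remain in April 2006 after the 16th (30 − 16).
Full months from May 2006 through October 2009 contribute their day counts.
Then 2 days into November 2009.
Total: 14 + 31 + 30 + 31 + 31 + 30 + 31 + 30 + 31 + 31 + 28 + 31 + 30 + 31 + 30 + 31 + 31 + 30 + 31 + 30 + 31 + 31 + 29 + 31 + 30 + 31 + 30 + 31 + 31 + 30 + 31 + 30 + 31 + 31 + 28 + 31 + 30 + 31 + 30 + 31 + 31 + 30 + 31 + 2 = 1296.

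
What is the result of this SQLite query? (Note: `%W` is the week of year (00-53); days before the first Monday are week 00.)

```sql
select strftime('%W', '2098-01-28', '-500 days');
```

First apply '-500 days': 2098-01-28 → 2096-09-15.
2096-09-15 is a Saturday. SQLite's %W counts Mondays since the year started; the result is 37.

37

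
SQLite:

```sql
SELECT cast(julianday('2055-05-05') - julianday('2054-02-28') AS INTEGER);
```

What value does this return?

431

0 days remain in February 2054 after the 28th (28 − 28).
Full months from March 2054 through April 2055 contribute their day counts.
Then 5 days into May 2055.
Total: 0 + 31 + 30 + 31 + 30 + 31 + 31 + 30 + 31 + 30 + 31 + 31 + 28 + 31 + 30 + 5 = 431.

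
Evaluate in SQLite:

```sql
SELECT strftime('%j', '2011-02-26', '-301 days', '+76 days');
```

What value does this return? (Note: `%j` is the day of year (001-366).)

197

First apply '-301 days', '+76 days': 2011-02-26 → 2010-07-16.
Day-of-year for 2010-07-16: days since 2010-01-01 inclusive = 197, zero-padded to 197.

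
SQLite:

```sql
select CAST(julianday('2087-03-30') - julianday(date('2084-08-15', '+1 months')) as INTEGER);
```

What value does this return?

Adding +1 month to 2084-08-15 gives 2084-09-15.
15 days remain in September 2084 after the 15th (30 − 15).
Full months from October 2084 through February 2087 contribute their day counts.
Then 30 days into March 2087.
Total: 15 + 31 + 30 + 31 + 31 + 28 + 31 + 30 + 31 + 30 + 31 + 31 + 30 + 31 + 30 + 31 + 31 + 28 + 31 + 30 + 31 + 30 + 31 + 31 + 30 + 31 + 30 + 31 + 31 + 28 + 30 = 926.

926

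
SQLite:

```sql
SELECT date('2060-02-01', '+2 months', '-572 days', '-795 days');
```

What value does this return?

Adding +2 months to 2060-02-01 gives 2060-04-01.
Applying '-572 days' to 2060-04-01: counting 572 days back gives 2058-09-07.
Applying '-795 days' to 2058-09-07: counting 795 days back gives 2056-07-04.

2056-07-04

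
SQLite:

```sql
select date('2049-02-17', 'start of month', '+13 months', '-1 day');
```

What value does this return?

2050-02-28

`start of month` rewinds 2049-02-17 to 2049-02-01.
Adding +13 months to 2049-02-01 gives 2050-03-01.
Going back 1 day from 2050-03-01 reaches 2050-02-28 (last day of February, 28 days).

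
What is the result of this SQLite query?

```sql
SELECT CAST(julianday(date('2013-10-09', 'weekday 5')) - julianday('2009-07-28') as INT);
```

1536

`weekday 5` advances to the next Friday; 2013-10-09 is a Wednesday, so it moves forward to 2013-10-11.
3 days remain in July 2009 after the 28th (31 − 28).
Full months from August 2009 through September 2013 contribute their day counts.
Then 11 days into October 2013.
Total: 3 + 31 + 30 + 31 + 30 + 31 + 31 + 28 + 31 + 30 + 31 + 30 + 31 + 31 + 30 + 31 + 30 + 31 + 31 + 28 + 31 + 30 + 31 + 30 + 31 + 31 + 30 + 31 + 30 + 31 + 31 + 29 + 31 + 30 + 31 + 30 + 31 + 31 + 30 + 31 + 30 + 31 + 31 + 28 + 31 + 30 + 31 + 30 + 31 + 31 + 30 + 11 = 1536.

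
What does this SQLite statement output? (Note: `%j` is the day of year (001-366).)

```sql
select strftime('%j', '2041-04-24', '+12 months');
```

114

First apply '+12 months': 2041-04-24 → 2042-04-24.
Day-of-year for 2042-04-24: days since 2042-01-01 inclusive = 114, zero-padded to 114.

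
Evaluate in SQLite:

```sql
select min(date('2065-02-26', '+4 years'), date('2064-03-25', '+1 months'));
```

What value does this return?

2064-04-25

date('2065-02-26', '+4 years') → 2069-02-26.
date('2064-03-25', '+1 months') → 2064-04-25.
Earlier of the two is 2064-04-25.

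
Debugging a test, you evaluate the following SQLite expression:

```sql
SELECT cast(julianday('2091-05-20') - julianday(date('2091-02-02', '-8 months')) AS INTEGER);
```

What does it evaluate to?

352

Adding -8 months to 2091-02-02 gives 2090-06-02.
28 days remain in June 2090 after the 2nd (30 − 2).
Full months from July 2090 through April 2091 contribute their day counts.
Then 20 days into May 2091.
Total: 28 + 31 + 31 + 30 + 31 + 30 + 31 + 31 + 28 + 31 + 30 + 20 = 352.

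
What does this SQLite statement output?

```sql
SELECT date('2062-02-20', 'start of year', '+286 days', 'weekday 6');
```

`start of year` rewinds 2062-02-20 to 2062-01-01.
Applying '+286 days' to 2062-01-01: counting 286 days forward gives 2062-10-14.
`weekday 6` advances to the next Saturday; 2062-10-14 is already a Saturday, so it stays at 2062-10-14.

2062-10-14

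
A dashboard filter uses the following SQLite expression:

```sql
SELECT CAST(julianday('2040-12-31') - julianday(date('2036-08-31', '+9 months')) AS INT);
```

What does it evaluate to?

1310

Adding +9 months to 2036-08-31 gives 2037-05-31.
0 days remain in May 2037 after the 31st (31 − 31).
Full months from June 2037 through November 2040 contribute their day counts.
Then 31 days into December 2040.
Total: 0 + 30 + 31 + 31 + 30 + 31 + 30 + 31 + 31 + 28 + 31 + 30 + 31 + 30 + 31 + 31 + 30 + 31 + 30 + 31 + 31 + 28 + 31 + 30 + 31 + 30 + 31 + 31 + 30 + 31 + 30 + 31 + 31 + 29 + 31 + 30 + 31 + 30 + 31 + 31 + 30 + 31 + 30 + 31 = 1310.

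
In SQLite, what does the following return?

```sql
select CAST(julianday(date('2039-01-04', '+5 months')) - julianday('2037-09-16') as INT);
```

626

Adding +5 months to 2039-01-04 gives 2039-06-04.
14 days remain in September 2037 after the 16th (30 − 16).
Full months from October 2037 through May 2039 contribute their day counts.
Then 4 days into June 2039.
Total: 14 + 31 + 30 + 31 + 31 + 28 + 31 + 30 + 31 + 30 + 31 + 31 + 30 + 31 + 30 + 31 + 31 + 28 + 31 + 30 + 31 + 4 = 626.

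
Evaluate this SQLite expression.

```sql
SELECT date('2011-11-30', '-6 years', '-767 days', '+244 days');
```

Adding -6 years to 2011-11-30 gives 2005-11-30.
Applying '-767 days' to 2005-11-30: counting 767 days back gives 2003-10-25.
Applying '+244 days' to 2003-10-25: counting 244 days forward gives 2004-06-25.

2004-06-25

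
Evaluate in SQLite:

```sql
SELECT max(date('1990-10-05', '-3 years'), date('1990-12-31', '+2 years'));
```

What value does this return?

1992-12-31

date('1990-10-05', '-3 years') → 1987-10-05.
date('1990-12-31', '+2 years') → 1992-12-31.
Later of the two is 1992-12-31.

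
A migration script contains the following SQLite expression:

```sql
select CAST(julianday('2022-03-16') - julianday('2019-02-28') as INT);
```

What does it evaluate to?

0 days remain in February 2019 after the 28th (28 − 28).
Full months from March 2019 through February 2022 contribute their day counts.
Then 16 days into March 2022.
Total: 0 + 31 + 30 + 31 + 30 + 31 + 31 + 30 + 31 + 30 + 31 + 31 + 29 + 31 + 30 + 31 + 30 + 31 + 31 + 30 + 31 + 30 + 31 + 31 + 28 + 31 + 30 + 31 + 30 + 31 + 31 + 30 + 31 + 30 + 31 + 31 + 28 + 16 = 1112.

1112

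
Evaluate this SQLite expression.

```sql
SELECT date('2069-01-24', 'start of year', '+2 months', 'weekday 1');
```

2069-03-04

`start of year` rewinds 2069-01-24 to 2069-01-01.
Adding +2 months to 2069-01-01 gives 2069-03-01.
`weekday 1` advances to the next Monday; 2069-03-01 is a Friday, so it moves forward to 2069-03-04.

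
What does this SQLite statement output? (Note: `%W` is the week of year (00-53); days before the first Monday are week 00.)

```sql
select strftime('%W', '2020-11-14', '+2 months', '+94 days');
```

15

First apply '+2 months', '+94 days': 2020-11-14 → 2021-04-18.
2021-04-18 is a Sunday. SQLite's %W counts Mondays since the year started; the result is 15.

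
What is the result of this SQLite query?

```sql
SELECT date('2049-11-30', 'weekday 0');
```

2049-12-05

`weekday 0` advances to the next Sunday; 2049-11-30 is a Tuesday, so it moves forward to 2049-12-05.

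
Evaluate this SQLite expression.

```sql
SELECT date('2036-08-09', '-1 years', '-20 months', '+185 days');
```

Adding -1 year to 2036-08-09 gives 2035-08-09.
Adding -20 months to 2035-08-09 gives 2033-12-09.
Applying '+185 days' to 2033-12-09: counting 185 days forward gives 2034-06-12.

2034-06-12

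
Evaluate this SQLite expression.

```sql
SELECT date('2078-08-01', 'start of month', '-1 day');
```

`start of month` rewinds 2078-08-01 to 2078-08-01.
Going back 1 day from 2078-08-01 reaches 2078-07-31 (last day of July, 31 days).

2078-07-31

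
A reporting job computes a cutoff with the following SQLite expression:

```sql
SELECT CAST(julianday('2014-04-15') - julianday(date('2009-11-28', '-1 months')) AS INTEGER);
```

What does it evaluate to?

1630

Adding -1 month to 2009-11-28 gives 2009-10-28.
3 days remain in October 2009 after the 28th (31 − 28).
Full months from November 2009 through March 2014 contribute their day counts.
Then 15 days into April 2014.
Total: 3 + 30 + 31 + 31 + 28 + 31 + 30 + 31 + 30 + 31 + 31 + 30 + 31 + 30 + 31 + 31 + 28 + 31 + 30 + 31 + 30 + 31 + 31 + 30 + 31 + 30 + 31 + 31 + 29 + 31 + 30 + 31 + 30 + 31 + 31 + 30 + 31 + 30 + 31 + 31 + 28 + 31 + 30 + 31 + 30 + 31 + 31 + 30 + 31 + 30 + 31 + 31 + 28 + 31 + 15 = 1630.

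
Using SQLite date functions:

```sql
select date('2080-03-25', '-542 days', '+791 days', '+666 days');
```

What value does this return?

Applying '-542 days' to 2080-03-25: counting 542 days back gives 2078-09-30.
Applying '+791 days' to 2078-09-30: counting 791 days forward gives 2080-11-29.
Applying '+666 days' to 2080-11-29: counting 666 days forward gives 2082-09-26.

2082-09-26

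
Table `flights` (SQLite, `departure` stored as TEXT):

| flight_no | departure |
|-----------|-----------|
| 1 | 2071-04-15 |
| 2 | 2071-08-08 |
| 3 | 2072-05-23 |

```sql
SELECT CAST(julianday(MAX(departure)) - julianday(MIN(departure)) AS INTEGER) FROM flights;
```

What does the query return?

404

MIN = 2071-04-15, MAX = 2072-05-23.
15 days remain in April 2071 after the 15th (30 − 15).
Full months from May 2071 through April 2072 contribute their day counts.
Then 23 days into May 2072.
Total: 15 + 31 + 30 + 31 + 31 + 30 + 31 + 30 + 31 + 31 + 29 + 31 + 30 + 23 = 404.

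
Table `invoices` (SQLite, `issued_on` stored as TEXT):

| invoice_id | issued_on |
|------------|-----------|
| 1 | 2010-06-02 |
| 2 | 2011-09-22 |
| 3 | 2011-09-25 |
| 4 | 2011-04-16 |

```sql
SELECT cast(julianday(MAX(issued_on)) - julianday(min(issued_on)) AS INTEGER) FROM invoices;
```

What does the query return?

480

MIN = 2010-06-02, MAX = 2011-09-25.
28 days remain in June 2010 after the 2nd (30 − 2).
Full months from July 2010 through August 2011 contribute their day counts.
Then 25 days into September 2011.
Total: 28 + 31 + 31 + 30 + 31 + 30 + 31 + 31 + 28 + 31 + 30 + 31 + 30 + 31 + 31 + 25 = 480.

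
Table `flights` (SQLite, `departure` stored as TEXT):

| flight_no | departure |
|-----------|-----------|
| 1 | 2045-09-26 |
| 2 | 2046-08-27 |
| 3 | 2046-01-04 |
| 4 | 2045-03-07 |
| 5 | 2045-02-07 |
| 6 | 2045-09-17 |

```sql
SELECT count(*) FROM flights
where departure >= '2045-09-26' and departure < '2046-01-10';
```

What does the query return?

2

Rows in [2045-09-26, 2046-01-10): 2045-09-26, 2046-01-04 → 2 rows.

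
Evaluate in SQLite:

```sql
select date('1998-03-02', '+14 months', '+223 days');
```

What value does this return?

1999-12-11

Adding +14 months to 1998-03-02 gives 1999-05-02.
Applying '+223 days' to 1999-05-02: counting 223 days forward gives 1999-12-11.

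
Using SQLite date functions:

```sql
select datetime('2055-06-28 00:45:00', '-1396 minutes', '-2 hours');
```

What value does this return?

1396 minutes = 23h 16m; -1396 minutes from 2055-06-28 00:45:00 is 2055-06-27 01:29:00 (crosses midnight).
-2 hours from 2055-06-27 01:29:00 is 2055-06-26 23:29:00 (crosses midnight).

2055-06-26 23:29:00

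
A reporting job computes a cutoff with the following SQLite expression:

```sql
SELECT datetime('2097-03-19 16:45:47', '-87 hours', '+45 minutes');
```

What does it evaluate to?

-87 hours from 2097-03-19 16:45:47 is 2097-03-16 01:45:47 (crosses midnight).
+45 minutes from 2097-03-16 01:45:47 is 2097-03-16 02:30:47.

2097-03-16 02:30:47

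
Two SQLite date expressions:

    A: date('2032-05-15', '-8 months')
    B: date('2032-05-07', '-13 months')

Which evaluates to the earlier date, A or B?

A = 2031-09-15.
B = 2031-04-07.
B is earlier.

B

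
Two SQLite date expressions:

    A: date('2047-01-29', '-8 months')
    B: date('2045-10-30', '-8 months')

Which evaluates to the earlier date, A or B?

B

A = 2046-05-29.
B = 2045-03-02.
B is earlier.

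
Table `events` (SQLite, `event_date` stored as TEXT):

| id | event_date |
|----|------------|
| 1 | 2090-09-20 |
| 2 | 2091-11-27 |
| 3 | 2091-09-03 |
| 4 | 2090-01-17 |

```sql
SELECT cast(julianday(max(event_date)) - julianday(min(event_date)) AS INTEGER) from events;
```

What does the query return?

MIN = 2090-01-17, MAX = 2091-11-27.
14 days remain in January 2090 after the 17th (31 − 17).
Full months from February 2090 through October 2091 contribute their day counts.
Then 27 days into November 2091.
Total: 14 + 28 + 31 + 30 + 31 + 30 + 31 + 31 + 30 + 31 + 30 + 31 + 31 + 28 + 31 + 30 + 31 + 30 + 31 + 31 + 30 + 31 + 27 = 679.

679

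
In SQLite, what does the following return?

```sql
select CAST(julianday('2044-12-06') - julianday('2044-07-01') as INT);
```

158

30 days remain in July 2044 after the 1st (31 − 1).
August 2044: 31 days.
September 2044: 30 days.
October 2044: 31 days.
November 2044: 30 days.
Then 6 days into December 2044.
Total: 30 + 31 + 30 + 31 + 30 + 6 = 158.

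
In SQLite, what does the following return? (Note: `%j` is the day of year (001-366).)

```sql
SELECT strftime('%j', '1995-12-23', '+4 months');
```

114

First apply '+4 months': 1995-12-23 → 1996-04-23.
Day-of-year for 1996-04-23: days since 1996-01-01 inclusive = 114, zero-padded to 114.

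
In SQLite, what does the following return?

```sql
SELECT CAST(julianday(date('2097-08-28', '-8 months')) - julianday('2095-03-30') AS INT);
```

Adding -8 months to 2097-08-28 gives 2096-12-28.
1 day remains in March 2095 after the 30th (31 − 30).
Full months from April 2095 through November 2096 contribute their day counts.
Then 28 days into December 2096.
Total: 1 + 30 + 31 + 30 + 31 + 31 + 30 + 31 + 30 + 31 + 31 + 29 + 31 + 30 + 31 + 30 + 31 + 31 + 30 + 31 + 30 + 28 = 639.

639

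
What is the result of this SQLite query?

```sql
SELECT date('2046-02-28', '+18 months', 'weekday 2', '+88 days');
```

2047-11-30

Adding +18 months to 2046-02-28 gives 2047-08-28.
`weekday 2` advances to the next Tuesday; 2047-08-28 is a Wednesday, so it moves forward to 2047-09-03.
Applying '+88 days' to 2047-09-03: counting 88 days forward gives 2047-11-30.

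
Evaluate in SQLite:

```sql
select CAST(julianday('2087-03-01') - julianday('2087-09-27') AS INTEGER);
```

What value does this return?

-210

30 days remain in March 2087 after the 1st (31 − 1).
April 2087: 30 days.
May 2087: 31 days.
June 2087: 30 days.
July 2087: 31 days.
August 2087: 31 days.
Then 27 days into September 2087.
Total: 30 + 30 + 31 + 30 + 31 + 31 + 27 = 210.
The subtraction is earlier − later, so the result is −210 → -210.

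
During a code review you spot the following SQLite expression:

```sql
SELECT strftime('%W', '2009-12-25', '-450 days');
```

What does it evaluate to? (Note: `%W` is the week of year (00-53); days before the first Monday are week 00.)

39

First apply '-450 days': 2009-12-25 → 2008-10-01.
2008-10-01 is a Wednesday. SQLite's %W counts Mondays since the year started; the result is 39.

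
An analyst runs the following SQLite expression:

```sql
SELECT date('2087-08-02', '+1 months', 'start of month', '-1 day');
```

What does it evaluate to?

2087-08-31

Adding +1 month to 2087-08-02 gives 2087-09-02.
`start of month` rewinds 2087-09-02 to 2087-09-01.
Going back 1 day from 2087-09-01 reaches 2087-08-31 (last day of August, 31 days).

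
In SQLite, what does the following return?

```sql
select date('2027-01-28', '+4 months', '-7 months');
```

2026-10-28

Adding +4 months to 2027-01-28 gives 2027-05-28.
Adding -7 months to 2027-05-28 gives 2026-10-28.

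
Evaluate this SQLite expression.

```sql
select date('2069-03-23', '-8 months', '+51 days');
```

Adding -8 months to 2069-03-23 gives 2068-07-23.
Applying '+51 days' to 2068-07-23: counting 51 days forward gives 2068-09-12.

2068-09-12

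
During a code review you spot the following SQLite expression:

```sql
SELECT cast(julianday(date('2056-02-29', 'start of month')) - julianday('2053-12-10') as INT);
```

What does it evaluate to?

`start of month` rewinds 2056-02-29 to 2056-02-01.
21 days remain in December 2053 after the 10th (31 − 10).
Full months from January 2054 through January 2056 contribute their day counts.
Then 1 day into February 2056.
Total: 21 + 31 + 28 + 31 + 30 + 31 + 30 + 31 + 31 + 30 + 31 + 30 + 31 + 31 + 28 + 31 + 30 + 31 + 30 + 31 + 31 + 30 + 31 + 30 + 31 + 31 + 1 = 783.

783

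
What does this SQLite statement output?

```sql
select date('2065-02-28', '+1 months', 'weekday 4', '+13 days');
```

Adding +1 month to 2065-02-28 gives 2065-03-28.
`weekday 4` advances to the next Thursday; 2065-03-28 is a Saturday, so it moves forward to 2065-04-02.
Advancing 13 more days within April lands on 2065-04-15.

2065-04-15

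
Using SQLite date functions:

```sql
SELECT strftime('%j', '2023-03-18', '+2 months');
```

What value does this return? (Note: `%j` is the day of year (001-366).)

138

First apply '+2 months': 2023-03-18 → 2023-05-18.
Day-of-year for 2023-05-18: days since 2023-01-01 inclusive = 138, zero-padded to 138.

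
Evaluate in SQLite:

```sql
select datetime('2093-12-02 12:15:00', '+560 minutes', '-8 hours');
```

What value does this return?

2093-12-02 13:35:00

560 minutes = 9h 20m; +560 minutes from 2093-12-02 12:15:00 is 2093-12-02 21:35:00.
-8 hours from 2093-12-02 21:35:00 is 2093-12-02 13:35:00.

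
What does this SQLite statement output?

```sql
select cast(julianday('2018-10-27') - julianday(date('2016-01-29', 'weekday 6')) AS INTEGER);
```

1001

`weekday 6` advances to the next Saturday; 2016-01-29 is a Friday, so it moves forward to 2016-01-30.
1 day remains in January 2016 after the 30th (31 − 30).
Full months from February 2016 through September 2018 contribute their day counts.
Then 27 days into October 2018.
Total: 1 + 29 + 31 + 30 + 31 + 30 + 31 + 31 + 30 + 31 + 30 + 31 + 31 + 28 + 31 + 30 + 31 + 30 + 31 + 31 + 30 + 31 + 30 + 31 + 31 + 28 + 31 + 30 + 31 + 30 + 31 + 31 + 30 + 27 = 1001.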